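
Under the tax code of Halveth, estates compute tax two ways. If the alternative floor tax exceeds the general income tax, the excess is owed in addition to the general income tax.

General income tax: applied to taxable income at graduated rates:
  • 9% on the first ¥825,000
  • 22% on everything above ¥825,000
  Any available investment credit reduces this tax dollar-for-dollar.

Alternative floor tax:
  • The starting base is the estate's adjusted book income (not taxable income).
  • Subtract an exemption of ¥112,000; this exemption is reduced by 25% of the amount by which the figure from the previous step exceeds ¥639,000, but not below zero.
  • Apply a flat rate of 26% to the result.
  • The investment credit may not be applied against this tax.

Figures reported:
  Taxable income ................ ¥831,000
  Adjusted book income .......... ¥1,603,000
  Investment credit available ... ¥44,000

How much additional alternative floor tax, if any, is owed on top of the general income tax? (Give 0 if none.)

General income tax:
  ¥825,000 × 9% = ¥74,250
  ¥6,000 × 22% = ¥1,320
  → ¥75,570
  Less investment credit ¥44,000 → ¥31,570

Alternative floor tax:
  Base (adjusted book income): ¥1,603,000
  Exemption: 25% × (¥1,603,000 − ¥639,000) = ¥241,000 ≥ ¥112,000, so the exemption is fully phased out
  Base: ¥1,603,000 − ¥0 = ¥1,603,000
  ¥1,603,000 × 26% = ¥416,780

Excess of alternative floor tax over general income tax: ¥416,780 − ¥31,570 = ¥385,210.

¥385,210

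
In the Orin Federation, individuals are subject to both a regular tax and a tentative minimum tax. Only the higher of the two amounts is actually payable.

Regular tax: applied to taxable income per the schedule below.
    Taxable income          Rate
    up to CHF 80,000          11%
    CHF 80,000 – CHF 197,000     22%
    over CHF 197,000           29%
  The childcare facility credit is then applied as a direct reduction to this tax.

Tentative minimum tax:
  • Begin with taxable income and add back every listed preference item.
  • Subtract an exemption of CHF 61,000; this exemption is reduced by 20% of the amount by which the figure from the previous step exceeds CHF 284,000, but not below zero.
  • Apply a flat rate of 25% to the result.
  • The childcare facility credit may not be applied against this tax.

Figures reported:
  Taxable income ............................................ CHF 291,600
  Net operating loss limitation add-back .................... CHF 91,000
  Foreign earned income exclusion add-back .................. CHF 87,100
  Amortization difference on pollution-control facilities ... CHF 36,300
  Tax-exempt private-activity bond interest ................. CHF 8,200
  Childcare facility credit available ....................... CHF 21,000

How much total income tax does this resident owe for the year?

CHF 124,810

Tentative minimum tax:
  Adjusted income: CHF 291,600 + CHF 91,000 + CHF 87,100 + CHF 36,300 + CHF 8,200 = CHF 514,200
  Exemption: CHF 61,000 − 20% × (CHF 514,200 − CHF 284,000) = CHF 61,000 − CHF 46,040 = CHF 14,960
  Base: CHF 514,200 − CHF 14,960 = CHF 499,240
  CHF 499,240 × 25% = CHF 124,810

Regular tax:
  CHF 80,000 × 11% = CHF 8,800
  CHF 117,000 × 22% = CHF 25,740
  CHF 94,600 × 29% = CHF 27,434
  → CHF 61,974
  Less childcare facility credit CHF 21,000 → CHF 40,974

CHF 124,810 > CHF 40,974, so the tentative minimum tax is the binding amount.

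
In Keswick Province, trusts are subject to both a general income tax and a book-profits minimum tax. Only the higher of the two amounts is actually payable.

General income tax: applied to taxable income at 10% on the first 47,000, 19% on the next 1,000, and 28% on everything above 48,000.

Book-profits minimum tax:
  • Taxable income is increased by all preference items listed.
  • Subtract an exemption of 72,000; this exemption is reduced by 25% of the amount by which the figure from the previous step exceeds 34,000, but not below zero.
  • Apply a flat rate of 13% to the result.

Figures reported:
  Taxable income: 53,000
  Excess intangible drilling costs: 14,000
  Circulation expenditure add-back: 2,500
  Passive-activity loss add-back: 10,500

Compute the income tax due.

Book-profits minimum tax:
  Adjusted income: 53,000 + 14,000 + 2,500 + 10,500 = 80,000
  Exemption: 72,000 − 25% × (80,000 − 34,000) = 72,000 − 11,500 = 60,500
  Base: 80,000 − 60,500 = 19,500
  19,500 × 13% = 2,535

General income tax:
  47,000 × 10% = 4,700
  1,000 × 19% = 190
  5,000 × 28% = 1,400
  → 6,290

6,290 > 2,535, so the general income tax governs.

6,290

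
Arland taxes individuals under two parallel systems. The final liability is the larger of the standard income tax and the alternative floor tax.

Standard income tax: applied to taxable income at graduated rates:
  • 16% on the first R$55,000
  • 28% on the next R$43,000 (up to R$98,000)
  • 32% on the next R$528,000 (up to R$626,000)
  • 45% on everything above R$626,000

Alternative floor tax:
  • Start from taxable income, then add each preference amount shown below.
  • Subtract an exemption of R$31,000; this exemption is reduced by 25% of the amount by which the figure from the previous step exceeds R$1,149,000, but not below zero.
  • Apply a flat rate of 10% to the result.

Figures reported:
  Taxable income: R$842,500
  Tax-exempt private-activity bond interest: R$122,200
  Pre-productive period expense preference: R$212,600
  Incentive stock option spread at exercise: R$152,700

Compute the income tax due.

R$287,225

Alternative floor tax:
  Adjusted income: R$842,500 + R$122,200 + R$212,600 + R$152,700 = R$1,330,000
  Exemption: 25% × (R$1,330,000 − R$1,149,000) = R$45,250 ≥ R$31,000, so the exemption is fully phased out
  Base: R$1,330,000 − R$0 = R$1,330,000
  R$1,330,000 × 10% = R$133,000

Standard income tax:
  R$55,000 × 16% = R$8,800
  R$43,000 × 28% = R$12,040
  R$528,000 × 32% = R$168,960
  R$216,500 × 45% = R$97,425
  → R$287,225

R$287,225 > R$133,000, so the standard income tax governs.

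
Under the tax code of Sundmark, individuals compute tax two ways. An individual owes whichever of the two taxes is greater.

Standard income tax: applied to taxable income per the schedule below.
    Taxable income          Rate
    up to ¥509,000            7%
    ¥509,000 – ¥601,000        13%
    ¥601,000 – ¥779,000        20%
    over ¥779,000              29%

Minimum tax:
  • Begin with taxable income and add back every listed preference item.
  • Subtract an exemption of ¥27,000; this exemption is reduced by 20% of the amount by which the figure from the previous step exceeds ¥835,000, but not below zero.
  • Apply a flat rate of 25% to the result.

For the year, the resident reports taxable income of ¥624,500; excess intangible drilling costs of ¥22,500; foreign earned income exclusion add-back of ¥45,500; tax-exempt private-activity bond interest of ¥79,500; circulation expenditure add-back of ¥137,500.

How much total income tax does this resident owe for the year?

Minimum tax:
  Adjusted income: ¥624,500 + ¥22,500 + ¥45,500 + ¥79,500 + ¥137,500 = ¥909,500
  Exemption: ¥27,000 − 20% × (¥909,500 − ¥835,000) = ¥27,000 − ¥14,900 = ¥12,100
  Base: ¥909,500 − ¥12,100 = ¥897,400
  ¥897,400 × 25% = ¥224,350

Standard income tax:
  ¥509,000 × 7% = ¥35,630
  ¥92,000 × 13% = ¥11,960
  ¥23,500 × 20% = ¥4,700
  → ¥52,290

¥224,350 > ¥52,290, so the minimum tax is the binding amount.

¥224,350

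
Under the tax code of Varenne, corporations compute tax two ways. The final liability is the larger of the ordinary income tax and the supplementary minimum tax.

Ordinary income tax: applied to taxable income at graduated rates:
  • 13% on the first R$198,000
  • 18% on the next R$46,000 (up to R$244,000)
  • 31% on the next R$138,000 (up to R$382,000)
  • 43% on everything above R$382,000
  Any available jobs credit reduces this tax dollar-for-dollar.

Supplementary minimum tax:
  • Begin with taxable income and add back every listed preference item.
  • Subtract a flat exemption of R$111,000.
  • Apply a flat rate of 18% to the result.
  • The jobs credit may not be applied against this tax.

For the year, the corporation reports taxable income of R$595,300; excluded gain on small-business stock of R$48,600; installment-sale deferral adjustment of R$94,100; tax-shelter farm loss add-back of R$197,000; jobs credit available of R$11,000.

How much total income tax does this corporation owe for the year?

Ordinary income tax:
  R$198,000 × 13% = R$25,740
  R$46,000 × 18% = R$8,280
  R$138,000 × 31% = R$42,780
  R$213,300 × 43% = R$91,719
  → R$168,519
  Less jobs credit R$11,000 → R$157,519

Supplementary minimum tax:
  Adjusted income: R$595,300 + R$48,600 + R$94,100 + R$197,000 = R$935,000
  Less exemption R$111,000 → base R$824,000
  R$824,000 × 18% = R$148,320

R$157,519 > R$148,320, so the ordinary income tax governs.

R$157,519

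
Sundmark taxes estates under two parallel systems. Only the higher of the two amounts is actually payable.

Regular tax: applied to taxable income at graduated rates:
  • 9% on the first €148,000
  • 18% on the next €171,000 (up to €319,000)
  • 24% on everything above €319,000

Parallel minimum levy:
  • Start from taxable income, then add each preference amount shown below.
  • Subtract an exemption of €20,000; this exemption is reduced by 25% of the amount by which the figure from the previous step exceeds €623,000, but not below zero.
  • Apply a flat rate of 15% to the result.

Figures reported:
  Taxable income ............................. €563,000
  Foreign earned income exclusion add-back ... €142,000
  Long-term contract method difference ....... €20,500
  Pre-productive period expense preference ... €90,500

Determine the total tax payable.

Regular tax:
  €148,000 × 9% = €13,320
  €171,000 × 18% = €30,780
  €244,000 × 24% = €58,560
  → €102,660

Parallel minimum levy:
  Adjusted income: €563,000 + €142,000 + €20,500 + €90,500 = €816,000
  Exemption: 25% × (€816,000 − €623,000) = €48,250 ≥ €20,000, so the exemption is fully phased out
  Base: €816,000 − €0 = €816,000
  €816,000 × 15% = €122,400

€122,400 > €102,660, so the parallel minimum levy is the binding amount.

€122,400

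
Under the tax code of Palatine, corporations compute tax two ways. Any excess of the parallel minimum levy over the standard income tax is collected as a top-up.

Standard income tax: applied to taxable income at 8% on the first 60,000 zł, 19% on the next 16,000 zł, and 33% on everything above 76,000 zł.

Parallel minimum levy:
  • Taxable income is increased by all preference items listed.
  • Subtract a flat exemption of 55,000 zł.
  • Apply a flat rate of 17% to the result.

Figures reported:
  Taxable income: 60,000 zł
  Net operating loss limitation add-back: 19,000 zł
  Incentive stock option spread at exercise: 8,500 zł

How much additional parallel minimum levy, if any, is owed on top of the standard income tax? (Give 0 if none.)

Standard income tax:
  60,000 zł × 8% = 4,800 zł

Parallel minimum levy:
  Adjusted income: 60,000 zł + 19,000 zł + 8,500 zł = 87,500 zł
  Less exemption 55,000 zł → base 32,500 zł
  32,500 zł × 17% = 5,525 zł

Excess of parallel minimum levy over standard income tax: 5,525 zł − 4,800 zł = 725 zł.

725 zł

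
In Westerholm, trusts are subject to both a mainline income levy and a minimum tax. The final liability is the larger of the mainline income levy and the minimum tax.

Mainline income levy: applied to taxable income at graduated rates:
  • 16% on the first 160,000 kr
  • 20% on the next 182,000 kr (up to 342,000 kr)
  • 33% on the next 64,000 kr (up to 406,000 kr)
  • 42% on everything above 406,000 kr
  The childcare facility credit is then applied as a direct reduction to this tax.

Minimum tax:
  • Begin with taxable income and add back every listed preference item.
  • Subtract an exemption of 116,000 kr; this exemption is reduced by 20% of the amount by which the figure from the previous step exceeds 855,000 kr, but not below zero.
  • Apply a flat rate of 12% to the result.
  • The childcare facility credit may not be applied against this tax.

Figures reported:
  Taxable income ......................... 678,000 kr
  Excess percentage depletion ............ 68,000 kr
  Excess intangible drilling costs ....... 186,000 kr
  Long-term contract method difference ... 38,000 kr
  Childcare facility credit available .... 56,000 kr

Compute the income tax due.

Mainline income levy:
  160,000 kr × 16% = 25,600 kr
  182,000 kr × 20% = 36,400 kr
  64,000 kr × 33% = 21,120 kr
  272,000 kr × 42% = 114,240 kr
  → 197,360 kr
  Less childcare facility credit 56,000 kr → 141,360 kr

Minimum tax:
  Adjusted income: 678,000 kr + 68,000 kr + 186,000 kr + 38,000 kr = 970,000 kr
  Exemption: 116,000 kr − 20% × (970,000 kr − 855,000 kr) = 116,000 kr − 23,000 kr = 93,000 kr
  Base: 970,000 kr − 93,000 kr = 877,000 kr
  877,000 kr × 12% = 105,240 kr

141,360 kr > 105,240 kr, so the mainline income levy governs.

141,360 kr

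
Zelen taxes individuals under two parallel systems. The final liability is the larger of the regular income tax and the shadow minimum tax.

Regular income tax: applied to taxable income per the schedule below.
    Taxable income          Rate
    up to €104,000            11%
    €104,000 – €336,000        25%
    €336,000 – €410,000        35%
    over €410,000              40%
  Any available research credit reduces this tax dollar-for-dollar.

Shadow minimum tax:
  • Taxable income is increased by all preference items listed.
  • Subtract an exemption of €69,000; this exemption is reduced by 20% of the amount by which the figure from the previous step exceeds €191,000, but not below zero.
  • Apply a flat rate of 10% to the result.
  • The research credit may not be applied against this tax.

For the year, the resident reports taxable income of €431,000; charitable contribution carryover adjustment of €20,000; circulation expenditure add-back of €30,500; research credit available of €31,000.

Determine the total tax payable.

Regular income tax:
  €104,000 × 11% = €11,440
  €232,000 × 25% = €58,000
  €74,000 × 35% = €25,900
  €21,000 × 40% = €8,400
  → €103,740
  Less research credit €31,000 → €72,740

Shadow minimum tax:
  Adjusted income: €431,000 + €20,000 + €30,500 = €481,500
  Exemption: €69,000 − 20% × (€481,500 − €191,000) = €69,000 − €58,100 = €10,900
  Base: €481,500 − €10,900 = €470,600
  €470,600 × 10% = €47,060

€72,740 > €47,060, so the regular income tax governs.

€72,740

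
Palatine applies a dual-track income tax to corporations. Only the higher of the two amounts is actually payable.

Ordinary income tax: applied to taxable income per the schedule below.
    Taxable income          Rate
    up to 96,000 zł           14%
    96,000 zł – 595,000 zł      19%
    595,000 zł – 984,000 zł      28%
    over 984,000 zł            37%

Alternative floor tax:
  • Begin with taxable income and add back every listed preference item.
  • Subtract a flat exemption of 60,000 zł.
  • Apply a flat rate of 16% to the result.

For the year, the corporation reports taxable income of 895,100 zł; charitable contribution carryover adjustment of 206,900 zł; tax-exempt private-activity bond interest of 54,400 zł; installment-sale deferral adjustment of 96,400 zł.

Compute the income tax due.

192,278 zł

Alternative floor tax:
  Adjusted income: 895,100 zł + 206,900 zł + 54,400 zł + 96,400 zł = 1,252,800 zł
  Less exemption 60,000 zł → base 1,192,800 zł
  1,192,800 zł × 16% = 190,848 zł

Ordinary income tax:
  96,000 zł × 14% = 13,440 zł
  499,000 zł × 19% = 94,810 zł
  300,100 zł × 28% = 84,028 zł
  → 192,278 zł

192,278 zł > 190,848 zł, so the ordinary income tax governs.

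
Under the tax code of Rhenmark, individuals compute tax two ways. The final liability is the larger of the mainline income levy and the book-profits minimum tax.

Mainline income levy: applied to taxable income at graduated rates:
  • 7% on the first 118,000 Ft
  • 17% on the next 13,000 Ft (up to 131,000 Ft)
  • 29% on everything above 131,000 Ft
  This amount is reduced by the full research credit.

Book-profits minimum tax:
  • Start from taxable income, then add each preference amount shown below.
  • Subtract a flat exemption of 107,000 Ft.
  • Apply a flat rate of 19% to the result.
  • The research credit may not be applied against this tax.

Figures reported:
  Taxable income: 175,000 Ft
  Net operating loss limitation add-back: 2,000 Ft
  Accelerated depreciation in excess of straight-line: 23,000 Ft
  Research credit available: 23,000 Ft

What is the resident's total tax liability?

17,670 Ft

Mainline income levy:
  118,000 Ft × 7% = 8,260 Ft
  13,000 Ft × 17% = 2,210 Ft
  44,000 Ft × 29% = 12,760 Ft
  → 23,230 Ft
  Less research credit 23,000 Ft → 230 Ft

Book-profits minimum tax:
  Adjusted income: 175,000 Ft + 2,000 Ft + 23,000 Ft = 200,000 Ft
  Less exemption 107,000 Ft → base 93,000 Ft
  93,000 Ft × 19% = 17,670 Ft

17,670 Ft > 230 Ft, so the book-profits minimum tax is the binding amount.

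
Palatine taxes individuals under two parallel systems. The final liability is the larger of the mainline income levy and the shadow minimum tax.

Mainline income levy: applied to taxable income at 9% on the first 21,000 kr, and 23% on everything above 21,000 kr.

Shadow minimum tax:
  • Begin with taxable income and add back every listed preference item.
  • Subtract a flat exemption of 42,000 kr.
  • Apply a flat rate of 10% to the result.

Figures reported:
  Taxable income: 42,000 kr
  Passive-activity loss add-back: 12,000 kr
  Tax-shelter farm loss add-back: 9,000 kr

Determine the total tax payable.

Mainline income levy:
  21,000 kr × 9% = 1,890 kr
  21,000 kr × 23% = 4,830 kr
  → 6,720 kr

Shadow minimum tax:
  Adjusted income: 42,000 kr + 12,000 kr + 9,000 kr = 63,000 kr
  Less exemption 42,000 kr → base 21,000 kr
  21,000 kr × 10% = 2,100 kr

6,720 kr > 2,100 kr, so the mainline income levy governs.

6,720 kr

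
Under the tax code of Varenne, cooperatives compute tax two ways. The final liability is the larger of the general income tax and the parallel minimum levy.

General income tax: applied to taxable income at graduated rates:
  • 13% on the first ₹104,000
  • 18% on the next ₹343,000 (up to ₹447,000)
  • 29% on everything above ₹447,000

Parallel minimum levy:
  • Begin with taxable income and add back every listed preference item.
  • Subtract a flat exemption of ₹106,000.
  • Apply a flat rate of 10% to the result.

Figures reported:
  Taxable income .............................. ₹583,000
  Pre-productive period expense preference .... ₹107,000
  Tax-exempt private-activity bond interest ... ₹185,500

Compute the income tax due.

Parallel minimum levy:
  Adjusted income: ₹583,000 + ₹107,000 + ₹185,500 = ₹875,500
  Less exemption ₹106,000 → base ₹769,500
  ₹769,500 × 10% = ₹76,950

General income tax:
  ₹104,000 × 13% = ₹13,520
  ₹343,000 × 18% = ₹61,740
  ₹136,000 × 29% = ₹39,440
  → ₹114,700

₹114,700 > ₹76,950, so the general income tax governs.

₹114,700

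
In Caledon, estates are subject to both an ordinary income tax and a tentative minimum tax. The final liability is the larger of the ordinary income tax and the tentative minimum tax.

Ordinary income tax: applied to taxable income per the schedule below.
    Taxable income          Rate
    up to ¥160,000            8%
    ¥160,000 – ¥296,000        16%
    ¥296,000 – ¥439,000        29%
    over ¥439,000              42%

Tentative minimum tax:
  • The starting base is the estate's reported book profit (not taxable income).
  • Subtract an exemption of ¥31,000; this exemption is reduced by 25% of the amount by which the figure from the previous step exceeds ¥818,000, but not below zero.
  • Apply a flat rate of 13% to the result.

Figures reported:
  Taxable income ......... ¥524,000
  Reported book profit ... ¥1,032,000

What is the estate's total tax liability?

Tentative minimum tax:
  Base (reported book profit): ¥1,032,000
  Exemption: 25% × (¥1,032,000 − ¥818,000) = ¥53,500 ≥ ¥31,000, so the exemption is fully phased out
  Base: ¥1,032,000 − ¥0 = ¥1,032,000
  ¥1,032,000 × 13% = ¥134,160

Ordinary income tax:
  ¥160,000 × 8% = ¥12,800
  ¥136,000 × 16% = ¥21,760
  ¥143,000 × 29% = ¥41,470
  ¥85,000 × 42% = ¥35,700
  → ¥111,730

¥134,160 > ¥111,730, so the tentative minimum tax is the binding amount.

¥134,160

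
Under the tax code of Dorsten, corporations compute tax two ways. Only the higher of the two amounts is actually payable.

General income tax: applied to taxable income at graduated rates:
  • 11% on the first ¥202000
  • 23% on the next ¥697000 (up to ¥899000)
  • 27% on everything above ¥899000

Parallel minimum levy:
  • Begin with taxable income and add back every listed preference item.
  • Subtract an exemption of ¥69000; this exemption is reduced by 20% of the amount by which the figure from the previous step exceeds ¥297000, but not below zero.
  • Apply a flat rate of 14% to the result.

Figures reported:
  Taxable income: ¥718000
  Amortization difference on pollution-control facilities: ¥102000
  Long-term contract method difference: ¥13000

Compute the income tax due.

¥140900

General income tax:
  ¥202000 × 11% = ¥22220
  ¥516000 × 23% = ¥118680
  → ¥140900

Parallel minimum levy:
  Adjusted income: ¥718000 + ¥102000 + ¥13000 = ¥833000
  Exemption: 20% × (¥833000 − ¥297000) = ¥107200 ≥ ¥69000, so the exemption is fully phased out
  Base: ¥833000 − ¥0 = ¥833000
  ¥833000 × 14% = ¥116620

¥140900 > ¥116620, so the general income tax governs.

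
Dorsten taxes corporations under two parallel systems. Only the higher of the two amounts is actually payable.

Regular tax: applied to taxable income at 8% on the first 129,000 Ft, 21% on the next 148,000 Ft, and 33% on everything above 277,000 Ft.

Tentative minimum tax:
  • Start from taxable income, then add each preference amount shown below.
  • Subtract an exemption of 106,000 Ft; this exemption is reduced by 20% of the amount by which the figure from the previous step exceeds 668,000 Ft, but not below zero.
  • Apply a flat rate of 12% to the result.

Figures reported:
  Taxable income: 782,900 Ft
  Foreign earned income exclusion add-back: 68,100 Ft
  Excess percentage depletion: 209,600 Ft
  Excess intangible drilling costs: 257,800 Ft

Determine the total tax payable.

Tentative minimum tax:
  Adjusted income: 782,900 Ft + 68,100 Ft + 209,600 Ft + 257,800 Ft = 1,318,400 Ft
  Exemption: 20% × (1,318,400 Ft − 668,000 Ft) = 130,080 Ft ≥ 106,000 Ft, so the exemption is fully phased out
  Base: 1,318,400 Ft − 0 Ft = 1,318,400 Ft
  1,318,400 Ft × 12% = 158,208 Ft

Regular tax:
  129,000 Ft × 8% = 10,320 Ft
  148,000 Ft × 21% = 31,080 Ft
  505,900 Ft × 33% = 166,947 Ft
  → 208,347 Ft

208,347 Ft > 158,208 Ft, so the regular tax governs.

208,347 Ft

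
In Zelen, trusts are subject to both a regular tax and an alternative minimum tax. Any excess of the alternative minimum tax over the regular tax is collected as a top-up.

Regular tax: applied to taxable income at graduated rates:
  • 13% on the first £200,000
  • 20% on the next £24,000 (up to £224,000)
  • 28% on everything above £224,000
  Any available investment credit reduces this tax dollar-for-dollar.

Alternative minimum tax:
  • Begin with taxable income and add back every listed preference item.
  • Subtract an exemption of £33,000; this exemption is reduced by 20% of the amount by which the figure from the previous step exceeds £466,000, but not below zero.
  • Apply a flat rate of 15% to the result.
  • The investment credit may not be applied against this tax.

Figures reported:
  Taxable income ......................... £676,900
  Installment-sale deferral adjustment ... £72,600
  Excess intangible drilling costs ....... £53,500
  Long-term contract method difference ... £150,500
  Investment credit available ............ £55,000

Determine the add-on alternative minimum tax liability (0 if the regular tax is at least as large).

Alternative minimum tax:
  Adjusted income: £676,900 + £72,600 + £53,500 + £150,500 = £953,500
  Exemption: 20% × (£953,500 − £466,000) = £97,500 ≥ £33,000, so the exemption is fully phased out
  Base: £953,500 − £0 = £953,500
  £953,500 × 15% = £143,025

Regular tax:
  £200,000 × 13% = £26,000
  £24,000 × 20% = £4,800
  £452,900 × 28% = £126,812
  → £157,612
  Less investment credit £55,000 → £102,612

Excess of alternative minimum tax over regular tax: £143,025 − £102,612 = £40,413.

£40,413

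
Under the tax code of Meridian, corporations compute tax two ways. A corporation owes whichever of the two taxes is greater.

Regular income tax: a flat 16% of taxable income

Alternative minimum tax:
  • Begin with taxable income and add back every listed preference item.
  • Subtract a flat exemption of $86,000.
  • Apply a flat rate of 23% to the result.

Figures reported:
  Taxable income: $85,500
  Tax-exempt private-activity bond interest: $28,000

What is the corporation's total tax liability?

$13,680

Alternative minimum tax:
  Adjusted income: $85,500 + $28,000 = $113,500
  Less exemption $86,000 → base $27,500
  $27,500 × 23% = $6,325

Regular income tax:
  $85,500 × 16% = $13,680

$13,680 > $6,325, so the regular income tax governs.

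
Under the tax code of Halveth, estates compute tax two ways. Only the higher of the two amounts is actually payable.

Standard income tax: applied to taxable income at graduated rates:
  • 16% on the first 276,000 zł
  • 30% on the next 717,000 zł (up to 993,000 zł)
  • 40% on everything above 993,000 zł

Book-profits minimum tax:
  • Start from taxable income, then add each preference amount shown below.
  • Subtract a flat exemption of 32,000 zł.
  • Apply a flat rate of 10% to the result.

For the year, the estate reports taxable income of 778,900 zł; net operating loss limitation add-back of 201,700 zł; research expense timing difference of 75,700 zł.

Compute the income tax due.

Standard income tax:
  276,000 zł × 16% = 44,160 zł
  502,900 zł × 30% = 150,870 zł
  → 195,030 zł

Book-profits minimum tax:
  Adjusted income: 778,900 zł + 201,700 zł + 75,700 zł = 1,056,300 zł
  Less exemption 32,000 zł → base 1,024,300 zł
  1,024,300 zł × 10% = 102,430 zł

195,030 zł > 102,430 zł, so the standard income tax governs.

195,030 zł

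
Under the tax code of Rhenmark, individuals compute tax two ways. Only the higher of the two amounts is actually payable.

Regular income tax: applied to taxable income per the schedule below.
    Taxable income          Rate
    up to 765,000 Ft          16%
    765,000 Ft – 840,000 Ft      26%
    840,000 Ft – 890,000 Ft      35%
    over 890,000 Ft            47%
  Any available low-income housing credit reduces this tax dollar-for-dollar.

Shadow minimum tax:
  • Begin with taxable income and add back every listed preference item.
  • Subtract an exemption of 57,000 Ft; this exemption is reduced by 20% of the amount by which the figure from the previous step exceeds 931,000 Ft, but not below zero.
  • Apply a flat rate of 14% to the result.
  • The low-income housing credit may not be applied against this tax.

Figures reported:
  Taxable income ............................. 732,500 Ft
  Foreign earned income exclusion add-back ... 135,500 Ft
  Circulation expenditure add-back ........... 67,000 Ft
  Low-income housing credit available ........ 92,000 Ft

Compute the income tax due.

123,032 Ft

Shadow minimum tax:
  Adjusted income: 732,500 Ft + 135,500 Ft + 67,000 Ft = 935,000 Ft
  Exemption: 57,000 Ft − 20% × (935,000 Ft − 931,000 Ft) = 57,000 Ft − 800 Ft = 56,200 Ft
  Base: 935,000 Ft − 56,200 Ft = 878,800 Ft
  878,800 Ft × 14% = 123,032 Ft

Regular income tax:
  732,500 Ft × 16% = 117,200 Ft
  Less low-income housing credit 92,000 Ft → 25,200 Ft

123,032 Ft > 25,200 Ft, so the shadow minimum tax is the binding amount.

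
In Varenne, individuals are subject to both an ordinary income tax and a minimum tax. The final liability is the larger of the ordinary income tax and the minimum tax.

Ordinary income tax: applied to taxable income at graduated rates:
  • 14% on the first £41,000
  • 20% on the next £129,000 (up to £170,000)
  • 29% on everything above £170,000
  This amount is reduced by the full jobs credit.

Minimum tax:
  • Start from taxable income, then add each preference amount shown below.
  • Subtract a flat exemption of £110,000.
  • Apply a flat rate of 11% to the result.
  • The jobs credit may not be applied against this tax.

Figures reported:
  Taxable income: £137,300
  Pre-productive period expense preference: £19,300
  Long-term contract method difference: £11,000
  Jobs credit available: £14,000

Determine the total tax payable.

£11,000

Ordinary income tax:
  £41,000 × 14% = £5,740
  £96,300 × 20% = £19,260
  → £25,000
  Less jobs credit £14,000 → £11,000

Minimum tax:
  Adjusted income: £137,300 + £19,300 + £11,000 = £167,600
  Less exemption £110,000 → base £57,600
  £57,600 × 11% = £6,336

£11,000 > £6,336, so the ordinary income tax governs.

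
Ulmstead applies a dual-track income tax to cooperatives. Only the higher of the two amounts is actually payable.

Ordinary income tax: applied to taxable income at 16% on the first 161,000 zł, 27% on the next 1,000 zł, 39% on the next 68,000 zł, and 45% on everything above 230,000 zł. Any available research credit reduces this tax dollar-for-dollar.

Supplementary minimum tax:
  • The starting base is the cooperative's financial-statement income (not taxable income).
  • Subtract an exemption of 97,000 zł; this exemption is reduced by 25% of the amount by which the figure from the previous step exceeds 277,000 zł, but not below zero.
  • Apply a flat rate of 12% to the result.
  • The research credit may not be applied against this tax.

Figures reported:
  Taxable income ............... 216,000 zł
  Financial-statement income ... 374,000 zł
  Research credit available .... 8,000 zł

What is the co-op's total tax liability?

Ordinary income tax:
  161,000 zł × 16% = 25,760 zł
  1,000 zł × 27% = 270 zł
  54,000 zł × 39% = 21,060 zł
  → 47,090 zł
  Less research credit 8,000 zł → 39,090 zł

Supplementary minimum tax:
  Base (financial-statement income): 374,000 zł
  Exemption: 97,000 zł − 25% × (374,000 zł − 277,000 zł) = 97,000 zł − 24,250 zł = 72,750 zł
  Base: 374,000 zł − 72,750 zł = 301,250 zł
  301,250 zł × 12% = 36,150 zł

39,090 zł > 36,150 zł, so the ordinary income tax governs.

39,090 zł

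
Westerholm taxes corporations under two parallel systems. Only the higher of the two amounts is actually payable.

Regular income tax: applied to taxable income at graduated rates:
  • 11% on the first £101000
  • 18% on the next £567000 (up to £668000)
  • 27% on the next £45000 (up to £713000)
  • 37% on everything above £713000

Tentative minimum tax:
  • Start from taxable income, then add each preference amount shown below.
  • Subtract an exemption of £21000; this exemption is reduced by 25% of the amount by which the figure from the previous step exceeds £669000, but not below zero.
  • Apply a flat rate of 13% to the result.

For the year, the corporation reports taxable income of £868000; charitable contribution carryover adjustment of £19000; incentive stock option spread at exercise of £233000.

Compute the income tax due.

£182670

Regular income tax:
  £101000 × 11% = £11110
  £567000 × 18% = £102060
  £45000 × 27% = £12150
  £155000 × 37% = £57350
  → £182670

Tentative minimum tax:
  Adjusted income: £868000 + £19000 + £233000 = £1120000
  Exemption: 25% × (£1120000 − £669000) = £112750 ≥ £21000, so the exemption is fully phased out
  Base: £1120000 − £0 = £1120000
  £1120000 × 13% = £145600

£182670 > £145600, so the regular income tax governs.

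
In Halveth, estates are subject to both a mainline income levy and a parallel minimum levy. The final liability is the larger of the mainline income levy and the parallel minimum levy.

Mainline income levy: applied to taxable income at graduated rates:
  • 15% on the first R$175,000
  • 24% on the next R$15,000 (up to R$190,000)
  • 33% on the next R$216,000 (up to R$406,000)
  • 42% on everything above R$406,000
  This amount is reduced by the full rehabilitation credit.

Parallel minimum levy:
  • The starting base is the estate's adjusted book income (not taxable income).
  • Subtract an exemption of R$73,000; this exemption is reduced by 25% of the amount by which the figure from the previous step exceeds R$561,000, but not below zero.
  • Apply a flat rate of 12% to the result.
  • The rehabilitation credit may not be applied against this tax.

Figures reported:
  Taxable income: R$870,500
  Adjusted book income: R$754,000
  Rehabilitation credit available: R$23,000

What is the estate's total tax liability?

Mainline income levy:
  R$175,000 × 15% = R$26,250
  R$15,000 × 24% = R$3,600
  R$216,000 × 33% = R$71,280
  R$464,500 × 42% = R$195,090
  → R$296,220
  Less rehabilitation credit R$23,000 → R$273,220

Parallel minimum levy:
  Base (adjusted book income): R$754,000
  Exemption: R$73,000 − 25% × (R$754,000 − R$561,000) = R$73,000 − R$48,250 = R$24,750
  Base: R$754,000 − R$24,750 = R$729,250
  R$729,250 × 12% = R$87,510

R$273,220 > R$87,510, so the mainline income levy governs.

R$273,220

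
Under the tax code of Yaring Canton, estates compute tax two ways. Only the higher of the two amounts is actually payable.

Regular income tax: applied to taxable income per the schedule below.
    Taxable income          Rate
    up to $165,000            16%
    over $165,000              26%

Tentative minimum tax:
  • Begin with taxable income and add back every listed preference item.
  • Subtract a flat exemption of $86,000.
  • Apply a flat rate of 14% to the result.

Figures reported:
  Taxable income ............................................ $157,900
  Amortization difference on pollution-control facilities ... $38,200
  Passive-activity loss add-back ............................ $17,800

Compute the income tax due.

Regular income tax:
  $157,900 × 16% = $25,264

Tentative minimum tax:
  Adjusted income: $157,900 + $38,200 + $17,800 = $213,900
  Less exemption $86,000 → base $127,900
  $127,900 × 14% = $17,906

$25,264 > $17,906, so the regular income tax governs.

$25,264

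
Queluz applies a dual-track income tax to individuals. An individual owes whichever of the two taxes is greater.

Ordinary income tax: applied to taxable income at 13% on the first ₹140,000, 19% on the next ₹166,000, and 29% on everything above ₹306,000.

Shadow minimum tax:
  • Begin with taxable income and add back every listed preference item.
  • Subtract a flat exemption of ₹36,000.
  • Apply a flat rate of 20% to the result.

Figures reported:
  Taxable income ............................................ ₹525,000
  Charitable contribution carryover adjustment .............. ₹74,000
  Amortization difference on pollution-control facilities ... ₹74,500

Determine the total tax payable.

Ordinary income tax:
  ₹140,000 × 13% = ₹18,200
  ₹166,000 × 19% = ₹31,540
  ₹219,000 × 29% = ₹63,510
  → ₹113,250

Shadow minimum tax:
  Adjusted income: ₹525,000 + ₹74,000 + ₹74,500 = ₹673,500
  Less exemption ₹36,000 → base ₹637,500
  ₹637,500 × 20% = ₹127,500

₹127,500 > ₹113,250, so the shadow minimum tax is the binding amount.

₹127,500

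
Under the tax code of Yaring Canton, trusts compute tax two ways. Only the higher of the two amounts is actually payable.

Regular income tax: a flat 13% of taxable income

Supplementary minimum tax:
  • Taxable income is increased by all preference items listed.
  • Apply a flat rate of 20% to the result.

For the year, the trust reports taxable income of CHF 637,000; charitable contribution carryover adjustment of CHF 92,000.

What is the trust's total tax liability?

Supplementary minimum tax:
  Adjusted income: CHF 637,000 + CHF 92,000 = CHF 729,000
  CHF 729,000 × 20% = CHF 145,800

Regular income tax:
  CHF 637,000 × 13% = CHF 82,810

CHF 145,800 > CHF 82,810, so the supplementary minimum tax is the binding amount.

CHF 145,800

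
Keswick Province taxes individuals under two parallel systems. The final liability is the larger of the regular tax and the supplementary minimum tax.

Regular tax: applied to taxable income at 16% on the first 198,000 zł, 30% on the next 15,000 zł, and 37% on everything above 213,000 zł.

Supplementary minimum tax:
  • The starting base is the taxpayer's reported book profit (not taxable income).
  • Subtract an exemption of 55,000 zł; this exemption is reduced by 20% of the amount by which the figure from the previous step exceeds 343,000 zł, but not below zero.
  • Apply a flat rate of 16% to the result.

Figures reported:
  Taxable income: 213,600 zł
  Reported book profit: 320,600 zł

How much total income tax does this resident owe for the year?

42,496 zł

Supplementary minimum tax:
  Base (reported book profit): 320,600 zł
  Exemption: 320,600 zł ≤ 343,000 zł, so full 55,000 zł applies
  Base: 320,600 zł − 55,000 zł = 265,600 zł
  265,600 zł × 16% = 42,496 zł

Regular tax:
  198,000 zł × 16% = 31,680 zł
  15,000 zł × 30% = 4,500 zł
  600 zł × 37% = 222 zł
  → 36,402 zł

42,496 zł > 36,402 zł, so the supplementary minimum tax is the binding amount.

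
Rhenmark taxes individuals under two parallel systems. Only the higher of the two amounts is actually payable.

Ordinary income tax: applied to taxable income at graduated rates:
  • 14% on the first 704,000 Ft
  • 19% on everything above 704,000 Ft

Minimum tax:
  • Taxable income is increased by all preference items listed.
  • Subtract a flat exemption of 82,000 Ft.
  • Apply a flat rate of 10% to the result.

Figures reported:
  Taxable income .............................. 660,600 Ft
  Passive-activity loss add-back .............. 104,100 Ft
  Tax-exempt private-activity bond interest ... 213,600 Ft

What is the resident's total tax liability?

92,484 Ft

Ordinary income tax:
  660,600 Ft × 14% = 92,484 Ft

Minimum tax:
  Adjusted income: 660,600 Ft + 104,100 Ft + 213,600 Ft = 978,300 Ft
  Less exemption 82,000 Ft → base 896,300 Ft
  896,300 Ft × 10% = 89,630 Ft

92,484 Ft > 89,630 Ft, so the ordinary income tax governs.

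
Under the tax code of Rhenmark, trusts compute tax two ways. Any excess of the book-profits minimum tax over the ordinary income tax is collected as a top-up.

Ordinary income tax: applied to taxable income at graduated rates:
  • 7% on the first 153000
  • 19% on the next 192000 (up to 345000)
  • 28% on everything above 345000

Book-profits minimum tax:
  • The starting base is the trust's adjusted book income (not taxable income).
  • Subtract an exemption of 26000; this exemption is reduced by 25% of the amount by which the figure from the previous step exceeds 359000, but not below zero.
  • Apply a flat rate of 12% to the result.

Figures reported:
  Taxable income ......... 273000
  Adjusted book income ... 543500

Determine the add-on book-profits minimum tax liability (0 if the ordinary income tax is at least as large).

Ordinary income tax:
  153000 × 7% = 10710
  120000 × 19% = 22800
  → 33510

Book-profits minimum tax:
  Base (adjusted book income): 543500
  Exemption: 25% × (543500 − 359000) = 46125 ≥ 26000, so the exemption is fully phased out
  Base: 543500 − 0 = 543500
  543500 × 12% = 65220

Excess of book-profits minimum tax over ordinary income tax: 65220 − 33510 = 31710.

31710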